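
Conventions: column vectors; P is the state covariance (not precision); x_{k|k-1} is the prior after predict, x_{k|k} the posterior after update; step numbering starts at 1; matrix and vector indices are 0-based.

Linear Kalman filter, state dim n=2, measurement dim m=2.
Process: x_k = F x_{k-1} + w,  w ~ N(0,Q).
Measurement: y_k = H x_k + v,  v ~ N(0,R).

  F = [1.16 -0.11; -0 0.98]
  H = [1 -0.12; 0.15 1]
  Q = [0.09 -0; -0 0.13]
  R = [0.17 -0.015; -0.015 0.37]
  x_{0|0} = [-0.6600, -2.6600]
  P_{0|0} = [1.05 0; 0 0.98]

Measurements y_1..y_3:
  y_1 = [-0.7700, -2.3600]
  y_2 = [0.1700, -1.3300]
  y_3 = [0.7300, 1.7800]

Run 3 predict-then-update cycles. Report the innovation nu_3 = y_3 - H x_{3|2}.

innov = [0.7013, 3.5800]

step 1: x^-=[-0.4730, -2.6068]  P^-=[1.5147 -0.1056; -0.1056 1.0712]  S=[1.7255 -0.0201; -0.0201 1.4436]  K=[0.8863 0.0965; -0.1272 0.7293]  nu=[-0.6098, 0.3178]  x^+=[-0.9828, -2.2975]  P^+=[0.1492 0.0000; 0.0000 0.2717]
step 2: x^-=[-0.8873, -2.2515]  P^-=[0.2941 -0.0292; -0.0292 0.3910]  S=[0.4767 -0.0465; -0.0465 0.7588]  K=[0.6299 0.0582; -0.1107 0.5027]  nu=[0.7872, 1.0546]  x^+=[-0.3301, -1.8085]  P^+=[0.1058 -0.0038; -0.0038 0.1882]
step 3: x^-=[-0.1840, -1.7724]  P^-=[0.2356 -0.0246; -0.0246 0.3108]  S=[0.4159 -0.0411; -0.0411 0.6787]  K=[0.5784 0.0509; -0.1047 0.4461]  nu=[0.7013, 3.5800]  x^+=[0.4038, -0.2487]  P^+=[0.0970 -0.0044; -0.0044 0.1673]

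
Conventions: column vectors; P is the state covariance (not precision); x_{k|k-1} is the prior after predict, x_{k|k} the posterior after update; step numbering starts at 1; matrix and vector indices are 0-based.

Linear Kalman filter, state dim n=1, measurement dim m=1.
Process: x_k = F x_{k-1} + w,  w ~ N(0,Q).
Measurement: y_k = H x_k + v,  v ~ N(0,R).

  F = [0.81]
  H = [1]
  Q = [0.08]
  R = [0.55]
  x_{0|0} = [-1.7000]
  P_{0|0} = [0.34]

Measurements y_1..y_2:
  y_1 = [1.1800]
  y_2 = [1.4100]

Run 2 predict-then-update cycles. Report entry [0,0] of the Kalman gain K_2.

step 1: x^-=[-1.3770]  P^-=[0.3031]  S=[0.8531]  K=[0.3553]  nu=[2.5570]  x^+=[-0.4686]  P^+=[0.1954]
step 2: x^-=[-0.3795]  P^-=[0.2082]  S=[0.7582]  K=[0.2746]  nu=[1.7895]  x^+=[0.1119]  P^+=[0.1510]

K[0,0] = 0.2746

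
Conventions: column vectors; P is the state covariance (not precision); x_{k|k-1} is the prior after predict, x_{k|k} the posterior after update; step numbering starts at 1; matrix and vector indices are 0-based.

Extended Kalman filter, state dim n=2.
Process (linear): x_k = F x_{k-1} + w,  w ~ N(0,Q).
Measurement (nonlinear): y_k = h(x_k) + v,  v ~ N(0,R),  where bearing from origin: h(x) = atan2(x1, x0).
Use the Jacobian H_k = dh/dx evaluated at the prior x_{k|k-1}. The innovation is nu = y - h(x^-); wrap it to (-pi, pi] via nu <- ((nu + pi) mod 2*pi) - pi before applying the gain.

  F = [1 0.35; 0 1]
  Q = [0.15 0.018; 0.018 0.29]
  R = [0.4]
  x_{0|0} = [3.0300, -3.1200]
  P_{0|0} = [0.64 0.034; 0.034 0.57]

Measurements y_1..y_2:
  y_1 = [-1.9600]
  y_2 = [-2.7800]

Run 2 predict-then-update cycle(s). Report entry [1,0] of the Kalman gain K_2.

step 1: x^-=[1.9380, -3.1200]  P^-=[0.8836 0.2515; 0.2515 0.8600]  H_jac=[0.2313 0.1437]  S=[0.4817]  K=[0.4992; 0.3772]  nu=[-0.9450]  x^+=[1.4662, -3.4765]  P^+=[0.7636 0.1608; 0.1608 0.7915]
step 2: x^-=[0.2494, -3.4765]  P^-=[1.1231 0.4558; 0.4558 1.0815]  H_jac=[0.2862 0.0205]  S=[0.4978]  K=[0.6644; 0.3066]  nu=[-1.2808]  x^+=[-0.6016, -3.8692]  P^+=[0.9033 0.3544; 0.3544 1.0346]

K[1,0] = 0.3066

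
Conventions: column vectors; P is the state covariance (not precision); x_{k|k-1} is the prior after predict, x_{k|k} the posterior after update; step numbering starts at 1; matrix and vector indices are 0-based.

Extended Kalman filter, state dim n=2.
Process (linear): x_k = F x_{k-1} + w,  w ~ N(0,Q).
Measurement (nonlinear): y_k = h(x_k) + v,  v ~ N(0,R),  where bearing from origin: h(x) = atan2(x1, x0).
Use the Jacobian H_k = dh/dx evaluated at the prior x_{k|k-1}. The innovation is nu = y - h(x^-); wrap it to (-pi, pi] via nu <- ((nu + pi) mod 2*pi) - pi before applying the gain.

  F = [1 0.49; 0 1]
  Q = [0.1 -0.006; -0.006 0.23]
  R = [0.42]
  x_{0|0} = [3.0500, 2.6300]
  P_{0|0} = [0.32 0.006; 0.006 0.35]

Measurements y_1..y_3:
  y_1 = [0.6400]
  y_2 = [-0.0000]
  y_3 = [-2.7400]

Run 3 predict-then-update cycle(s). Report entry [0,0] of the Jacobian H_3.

H_jac[0,0] = -0.0475

step 1: x^-=[4.3387, 2.6300]  P^-=[0.5099 0.1715; 0.1715 0.5800]  H_jac=[-0.1022 0.1686]  S=[0.4359]  K=[-0.0532; 0.1841]  nu=[0.0951]  x^+=[4.3336, 2.6475]  P^+=[0.5087 0.1758; 0.1758 0.5652]
step 2: x^-=[5.6309, 2.6475]  P^-=[0.9166 0.4467; 0.4467 0.7952]  H_jac=[-0.0684 0.1454]  S=[0.4322]  K=[0.0053; 0.1969]  nu=[-0.4395]  x^+=[5.6286, 2.5610]  P^+=[0.9166 0.4463; 0.4463 0.7785]
step 3: x^-=[6.8835, 2.5610]  P^-=[1.6409 0.8217; 0.8217 1.0085]  H_jac=[-0.0475 0.1276]  S=[0.4302]  K=[0.0627; 0.2085]  nu=[-3.0962]  x^+=[6.6894, 1.9155]  P^+=[1.6392 0.8161; 0.8161 0.9898]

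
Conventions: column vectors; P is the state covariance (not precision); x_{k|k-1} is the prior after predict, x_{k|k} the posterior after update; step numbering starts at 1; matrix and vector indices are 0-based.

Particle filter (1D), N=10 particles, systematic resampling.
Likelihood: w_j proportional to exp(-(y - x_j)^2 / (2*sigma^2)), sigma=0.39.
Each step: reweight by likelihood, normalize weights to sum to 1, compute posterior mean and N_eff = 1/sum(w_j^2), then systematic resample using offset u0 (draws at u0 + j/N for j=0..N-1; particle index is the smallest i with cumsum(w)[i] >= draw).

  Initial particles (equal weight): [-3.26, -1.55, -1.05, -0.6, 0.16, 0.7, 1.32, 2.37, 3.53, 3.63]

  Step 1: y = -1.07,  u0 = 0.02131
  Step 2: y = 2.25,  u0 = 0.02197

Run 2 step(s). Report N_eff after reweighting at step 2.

step 1: w=[0.0000, 0.2394, 0.5100, 0.2470, 0.0035, 0.0000, 0.0000, 0.0000, 0.0000, 0.0000]  mean=-1.0542  Neff=2.6424  idx=[1, 1, 1, 2, 2, 2, 2, 2, 3, 3]
step 2: w=[0.0000, 0.0000, 0.0000, 0.0001, 0.0001, 0.0001, 0.0001, 0.0001, 0.4999, 0.4999]  mean=-0.6001  Neff=2.0011  idx=[8, 8, 8, 8, 8, 9, 9, 9, 9, 9]

N_eff = 2.0011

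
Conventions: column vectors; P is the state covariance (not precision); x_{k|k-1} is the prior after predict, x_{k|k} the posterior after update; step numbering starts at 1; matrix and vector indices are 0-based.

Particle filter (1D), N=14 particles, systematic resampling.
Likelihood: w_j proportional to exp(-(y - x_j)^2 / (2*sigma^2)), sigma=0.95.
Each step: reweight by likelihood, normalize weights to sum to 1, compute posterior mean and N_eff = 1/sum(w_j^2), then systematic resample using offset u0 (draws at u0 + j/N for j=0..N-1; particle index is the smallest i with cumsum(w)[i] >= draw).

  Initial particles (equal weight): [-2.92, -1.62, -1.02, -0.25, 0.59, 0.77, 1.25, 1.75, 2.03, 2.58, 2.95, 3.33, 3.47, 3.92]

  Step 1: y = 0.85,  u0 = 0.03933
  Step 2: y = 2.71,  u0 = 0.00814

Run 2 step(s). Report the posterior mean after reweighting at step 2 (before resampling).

step 1: w=[0.0001, 0.0068, 0.0288, 0.1022, 0.1925, 0.1991, 0.1829, 0.1276, 0.0924, 0.0381, 0.0174, 0.0066, 0.0045, 0.0011]  mean=1.0314  Neff=6.7514  idx=[3, 3, 4, 4, 4, 5, 5, 6, 6, 6, 7, 7, 8, 9]
step 2: w=[0.0018, 0.0018, 0.0188, 0.0188, 0.0188, 0.0283, 0.0283, 0.0698, 0.0698, 0.0698, 0.1364, 0.1364, 0.1760, 0.2252]  mean=1.7534  Neff=7.3428  idx=[2, 5, 7, 8, 9, 10, 10, 11, 11, 12, 12, 13, 13, 13]

post_mean = 1.7534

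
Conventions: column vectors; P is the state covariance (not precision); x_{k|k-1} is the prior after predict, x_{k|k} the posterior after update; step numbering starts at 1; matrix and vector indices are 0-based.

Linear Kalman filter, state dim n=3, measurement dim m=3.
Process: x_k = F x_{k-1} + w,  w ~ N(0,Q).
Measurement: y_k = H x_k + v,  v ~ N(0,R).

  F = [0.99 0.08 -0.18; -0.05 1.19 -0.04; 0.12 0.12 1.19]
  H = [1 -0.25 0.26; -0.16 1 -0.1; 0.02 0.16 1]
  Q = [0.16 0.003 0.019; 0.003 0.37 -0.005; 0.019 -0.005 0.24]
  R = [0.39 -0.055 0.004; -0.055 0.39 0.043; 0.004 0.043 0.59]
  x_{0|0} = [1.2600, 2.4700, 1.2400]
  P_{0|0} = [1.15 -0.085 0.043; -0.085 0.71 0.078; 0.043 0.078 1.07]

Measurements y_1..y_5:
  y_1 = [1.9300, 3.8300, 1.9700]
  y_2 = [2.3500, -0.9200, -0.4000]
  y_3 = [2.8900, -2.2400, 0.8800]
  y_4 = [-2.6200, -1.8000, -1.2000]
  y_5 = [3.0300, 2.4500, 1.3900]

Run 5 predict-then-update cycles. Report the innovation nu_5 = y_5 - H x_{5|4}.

innov = [3.2620, 4.2560, 1.9251]

step 1: x^-=[1.2218, 2.8267, 1.9232]  P^-=[1.2953 -0.0967 -0.0222; -0.0967 1.3829 0.1342; -0.0222 0.1342 1.8141]  S=[1.9137 -0.7143 0.3810; -0.7143 1.8276 0.2149; 0.3810 0.2149 2.4815]  K=[0.7703 0.1520 -0.1362; 0.0632 0.7748 0.0657; 0.0326 -0.0985 0.7431]  nu=[0.9148, 1.3911, -0.4299]  x^+=[2.1965, 3.9340, 1.4966]  P^+=[0.3276 0.0549 -0.0861; 0.0549 0.3124 0.0212; -0.0861 0.0212 0.4326]
step 2: x^-=[2.2199, 4.5118, 2.5166]  P^-=[0.5359 0.0821 -0.1227; 0.0821 0.8050 0.0601; -0.1227 0.0601 0.8449]  S=[0.9207 -0.2441 0.0791; -0.2441 1.1750 0.1641; 0.0791 0.1641 1.4706]  K=[0.5726 0.1422 -0.1139; 0.0620 0.6746 0.0509; 0.0166 -0.0827 0.5878]  nu=[0.6038, -4.8250, -3.6829]  x^+=[2.2989, 1.1067, 0.7612]  P^+=[0.2466 0.0513 -0.0719; 0.0513 0.2716 0.0148; -0.0719 0.0148 0.3423]
step 3: x^-=[2.2274, 1.1716, 1.3144]  P^-=[0.4478 0.0783 -0.0979; 0.0783 0.7479 0.0486; -0.0979 0.0486 0.7174]  S=[0.8367 -0.2231 0.0732; -0.2231 1.1187 0.1527; 0.0732 0.1527 1.3389]  K=[0.5258 0.1334 -0.1010; 0.0563 0.6576 0.0487; 0.0230 -0.0769 0.5477]  nu=[0.6137, -2.9238, -0.6664]  x^+=[2.2274, -0.7491, 1.1884]  P^+=[0.2261 0.0485 -0.0641; 0.0485 0.2646 0.0139; -0.0641 0.0139 0.3190]
step 4: x^-=[1.9313, -1.0503, 1.5915]  P^-=[0.4238 0.0752 -0.0867; 0.0752 0.7385 0.0467; -0.0867 0.0467 0.6859]  S=[0.8175 -0.2214 0.0760; -0.2214 1.1100 0.1508; 0.0760 0.1508 1.3069]  K=[0.5117 0.1295 -0.0954; 0.0537 0.6544 0.0487; 0.0277 -0.0745 0.5362]  nu=[-5.2277, -0.2815, -2.6621]  x^+=[-0.5264, -1.6450, 0.0403]  P^+=[0.2197 0.0474 -0.0606; 0.0474 0.2633 0.0140; -0.0606 0.0140 0.3122]
step 5: x^-=[-0.6600, -1.9329, -0.2126]  P^-=[0.4158 0.0739 -0.0823; 0.0739 0.7367 0.0465; -0.0823 0.0465 0.6771]  S=[0.8119 -0.2216 0.0780; -0.2216 1.1086 0.1505; 0.0780 0.1505 1.2982]  K=[0.5070 0.1280 -0.0931; 0.0527 0.6536 0.0488; 0.0299 -0.0736 0.5328]  nu=[3.2620, 4.2560, 1.9251]  x^+=[1.3593, 1.1149, 0.5975]  P^+=[0.2174 0.0469 -0.0593; 0.0469 0.2630 0.0141; -0.0593 0.0141 0.3102]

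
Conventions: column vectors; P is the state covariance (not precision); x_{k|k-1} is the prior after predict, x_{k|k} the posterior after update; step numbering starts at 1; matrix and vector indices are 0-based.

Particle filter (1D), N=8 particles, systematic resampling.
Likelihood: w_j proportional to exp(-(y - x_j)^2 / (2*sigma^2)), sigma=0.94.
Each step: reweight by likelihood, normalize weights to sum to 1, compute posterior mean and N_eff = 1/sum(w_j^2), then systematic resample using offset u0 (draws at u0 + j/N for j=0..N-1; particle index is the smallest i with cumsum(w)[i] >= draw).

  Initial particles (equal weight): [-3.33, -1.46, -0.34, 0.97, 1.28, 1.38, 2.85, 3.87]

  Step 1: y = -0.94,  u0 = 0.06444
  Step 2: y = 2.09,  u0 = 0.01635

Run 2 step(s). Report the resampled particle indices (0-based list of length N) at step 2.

resampled_idx = [4, 6, 7, 7, 7, 7, 7, 7]

step 1: w=[0.0202, 0.4402, 0.4184, 0.0651, 0.0315, 0.0244, 0.0002, 0.0000]  mean=-0.7147  Neff=2.6663  idx=[1, 1, 1, 1, 2, 2, 2, 3]
step 2: w=[0.0013, 0.0013, 0.0013, 0.0013, 0.0589, 0.0589, 0.0589, 0.8181]  mean=0.7257  Neff=1.4714  idx=[4, 6, 7, 7, 7, 7, 7, 7]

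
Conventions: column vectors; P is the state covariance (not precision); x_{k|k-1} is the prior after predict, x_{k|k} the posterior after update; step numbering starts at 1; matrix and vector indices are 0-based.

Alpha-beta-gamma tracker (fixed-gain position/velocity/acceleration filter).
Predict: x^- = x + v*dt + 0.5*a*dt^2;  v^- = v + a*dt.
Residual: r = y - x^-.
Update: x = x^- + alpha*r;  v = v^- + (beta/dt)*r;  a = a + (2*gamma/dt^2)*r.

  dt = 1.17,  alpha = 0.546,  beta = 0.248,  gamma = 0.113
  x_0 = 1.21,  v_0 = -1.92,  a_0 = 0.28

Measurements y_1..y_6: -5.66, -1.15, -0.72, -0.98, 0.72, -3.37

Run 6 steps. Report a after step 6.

step 1: x_pred=-0.8448  r=-4.8152  x^+=-3.4739  v^+=-2.6131  a^+=-0.5150
step 2: x_pred=-6.8836  r=5.7336  x^+=-3.7531  v^+=-2.0003  a^+=0.4316
step 3: x_pred=-5.7979  r=5.0779  x^+=-3.0254  v^+=-0.4189  a^+=1.2700
step 4: x_pred=-2.6463  r=1.6663  x^+=-1.7365  v^+=1.4202  a^+=1.5451
step 5: x_pred=0.9826  r=-0.2626  x^+=0.8392  v^+=3.1722  a^+=1.5017
step 6: x_pred=5.5786  r=-8.9486  x^+=0.6927  v^+=3.0324  a^+=0.0243

a_post = 0.0243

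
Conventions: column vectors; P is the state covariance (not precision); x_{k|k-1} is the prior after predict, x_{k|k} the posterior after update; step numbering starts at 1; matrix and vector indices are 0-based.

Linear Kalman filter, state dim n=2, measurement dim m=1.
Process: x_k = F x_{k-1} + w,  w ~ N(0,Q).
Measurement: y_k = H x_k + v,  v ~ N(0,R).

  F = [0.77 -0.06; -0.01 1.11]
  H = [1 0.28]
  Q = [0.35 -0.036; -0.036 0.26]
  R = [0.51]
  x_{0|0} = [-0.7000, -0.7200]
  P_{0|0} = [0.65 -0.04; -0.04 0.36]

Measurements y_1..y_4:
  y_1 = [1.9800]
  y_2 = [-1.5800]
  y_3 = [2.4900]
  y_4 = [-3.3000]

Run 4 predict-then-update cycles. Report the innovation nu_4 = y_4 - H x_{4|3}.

innov = [-4.0754]

step 1: x^-=[-0.4958, -0.7922]  P^-=[0.7404 -0.0992; -0.0992 0.7045]  S=[1.2501]  K=[0.5701; 0.0785]  nu=[2.6976]  x^+=[1.0420, -0.5806]  P^+=[0.3342 -0.1551; -0.1551 0.6968]
step 2: x^-=[0.8372, -0.6548]  P^-=[0.5650 -0.2176; -0.2176 1.1220]  S=[1.0411]  K=[0.4841; 0.0927]  nu=[-2.2338]  x^+=[-0.2443, -0.8620]  P^+=[0.3209 -0.2644; -0.2644 1.1131]
step 3: x^-=[-0.1364, -0.9544]  P^-=[0.5687 -0.3387; -0.3387 1.6373]  S=[1.0174]  K=[0.4658; 0.1177]  nu=[2.8936]  x^+=[1.2114, -0.6138]  P^+=[0.3480 -0.3945; -0.3945 1.6232]
step 4: x^-=[0.9696, -0.6935]  P^-=[0.5986 -0.4842; -0.4842 2.2688]  S=[1.0153]  K=[0.4561; 0.1488]  nu=[-4.0754]  x^+=[-0.8890, -1.2998]  P^+=[0.3874 -0.5531; -0.5531 2.2463]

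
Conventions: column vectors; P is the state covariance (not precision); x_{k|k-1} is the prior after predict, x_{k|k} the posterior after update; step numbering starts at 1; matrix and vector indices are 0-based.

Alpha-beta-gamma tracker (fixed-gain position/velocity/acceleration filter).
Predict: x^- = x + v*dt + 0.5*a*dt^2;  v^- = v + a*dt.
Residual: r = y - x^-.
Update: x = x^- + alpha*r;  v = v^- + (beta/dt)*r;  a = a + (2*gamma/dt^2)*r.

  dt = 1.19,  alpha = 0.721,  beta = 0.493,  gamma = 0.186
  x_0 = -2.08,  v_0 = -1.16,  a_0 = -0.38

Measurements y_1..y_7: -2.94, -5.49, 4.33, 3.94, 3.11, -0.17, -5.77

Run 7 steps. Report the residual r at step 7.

resid = -5.6904

step 1: x_pred=-3.7295  r=0.7895  x^+=-3.1603  v^+=-1.2851  a^+=-0.1726
step 2: x_pred=-4.8118  r=-0.6782  x^+=-5.3008  v^+=-1.7715  a^+=-0.3508
step 3: x_pred=-7.6573  r=11.9873  x^+=0.9856  v^+=2.7772  a^+=2.7982
step 4: x_pred=6.2717  r=-2.3317  x^+=4.5905  v^+=5.1411  a^+=2.1857
step 5: x_pred=12.2560  r=-9.1460  x^+=5.6617  v^+=3.9530  a^+=-0.2169
step 6: x_pred=10.2122  r=-10.3822  x^+=2.7266  v^+=-0.6063  a^+=-2.9442
step 7: x_pred=-0.0796  r=-5.6904  x^+=-4.1824  v^+=-6.4674  a^+=-4.4391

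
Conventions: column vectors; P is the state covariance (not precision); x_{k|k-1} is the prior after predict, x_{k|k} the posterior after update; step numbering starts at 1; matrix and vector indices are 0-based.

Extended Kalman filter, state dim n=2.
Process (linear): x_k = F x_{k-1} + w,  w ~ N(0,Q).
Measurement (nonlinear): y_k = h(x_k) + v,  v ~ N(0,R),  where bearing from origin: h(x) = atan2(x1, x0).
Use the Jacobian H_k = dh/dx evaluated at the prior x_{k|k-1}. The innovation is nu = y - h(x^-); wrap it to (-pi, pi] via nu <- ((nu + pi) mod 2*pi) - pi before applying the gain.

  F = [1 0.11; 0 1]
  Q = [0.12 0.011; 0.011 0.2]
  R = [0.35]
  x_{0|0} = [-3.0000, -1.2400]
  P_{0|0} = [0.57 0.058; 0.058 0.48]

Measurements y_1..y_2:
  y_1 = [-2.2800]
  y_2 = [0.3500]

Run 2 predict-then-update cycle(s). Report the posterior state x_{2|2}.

x_post = [-2.9148, -2.8393]

step 1: x^-=[-3.1364, -1.2400]  P^-=[0.7086 0.1218; 0.1218 0.6800]  H_jac=[0.1090 -0.2757]  S=[0.4028]  K=[0.1084; -0.4325]  nu=[0.4851]  x^+=[-3.0838, -1.4498]  P^+=[0.7038 0.1407; 0.1407 0.6046]
step 2: x^-=[-3.2433, -1.4498]  P^-=[0.8621 0.2182; 0.2182 0.8046]  H_jac=[0.1149 -0.2570]  S=[0.4016]  K=[0.1070; -0.4524]  nu=[3.0712]  x^+=[-2.9148, -2.8393]  P^+=[0.8575 0.2376; 0.2376 0.7224]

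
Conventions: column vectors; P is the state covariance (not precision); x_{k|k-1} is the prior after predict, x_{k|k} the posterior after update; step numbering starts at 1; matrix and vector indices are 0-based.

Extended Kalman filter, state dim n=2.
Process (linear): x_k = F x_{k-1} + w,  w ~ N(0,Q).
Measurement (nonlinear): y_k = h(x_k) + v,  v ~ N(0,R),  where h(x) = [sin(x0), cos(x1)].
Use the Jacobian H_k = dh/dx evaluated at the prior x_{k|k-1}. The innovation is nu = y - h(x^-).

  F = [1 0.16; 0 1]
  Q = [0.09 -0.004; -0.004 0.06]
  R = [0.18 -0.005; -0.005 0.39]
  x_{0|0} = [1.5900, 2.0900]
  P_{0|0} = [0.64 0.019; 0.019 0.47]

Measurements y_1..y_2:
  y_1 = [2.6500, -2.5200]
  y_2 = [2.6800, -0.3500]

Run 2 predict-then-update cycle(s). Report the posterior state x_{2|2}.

step 1: x^-=[1.9244, 2.0900]  P^-=[0.7481 0.0902; 0.0902 0.5300]  H_jac=[-0.3463 0.0000; 0.0000 -0.8682]  S=[0.2697 0.0221; 0.0221 0.7895]  K=[-0.9546 -0.0724; -0.0682 -0.5809]  nu=[1.7119, -2.0238]  x^+=[0.4369, 3.1490]  P^+=[0.4951 0.0270; 0.0270 0.2606]
step 2: x^-=[0.9408, 3.1490]  P^-=[0.6005 0.0647; 0.0647 0.3206]  H_jac=[0.5892 0.0000; 0.0000 0.0074]  S=[0.3884 -0.0047; -0.0047 0.3900]  K=[0.9109 0.0122; 0.0983 0.0073]  nu=[1.8720, 0.6500]  x^+=[2.6540, 3.3377]  P^+=[0.2782 0.0300; 0.0300 0.3168]

x_post = [2.6540, 3.3377]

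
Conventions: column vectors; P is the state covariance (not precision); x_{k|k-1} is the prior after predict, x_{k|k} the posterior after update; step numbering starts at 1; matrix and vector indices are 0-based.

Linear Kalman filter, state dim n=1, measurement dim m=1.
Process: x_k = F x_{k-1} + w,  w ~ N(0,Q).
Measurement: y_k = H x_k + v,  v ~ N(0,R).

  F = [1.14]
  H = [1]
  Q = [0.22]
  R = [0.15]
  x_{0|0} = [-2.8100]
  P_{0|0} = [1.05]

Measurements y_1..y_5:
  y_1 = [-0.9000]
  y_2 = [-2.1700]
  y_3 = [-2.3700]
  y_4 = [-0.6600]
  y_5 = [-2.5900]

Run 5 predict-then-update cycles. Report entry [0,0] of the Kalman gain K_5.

step 1: x^-=[-3.2034]  P^-=[1.5846]  S=[1.7346]  K=[0.9135]  nu=[2.3034]  x^+=[-1.0992]  P^+=[0.1370]
step 2: x^-=[-1.2531]  P^-=[0.3981]  S=[0.5481]  K=[0.7263]  nu=[-0.9169]  x^+=[-1.9191]  P^+=[0.1089]
step 3: x^-=[-2.1877]  P^-=[0.3616]  S=[0.5116]  K=[0.7068]  nu=[-0.1823]  x^+=[-2.3166]  P^+=[0.1060]
step 4: x^-=[-2.6409]  P^-=[0.3578]  S=[0.5078]  K=[0.7046]  nu=[1.9809]  x^+=[-1.2452]  P^+=[0.1057]
step 5: x^-=[-1.4195]  P^-=[0.3574]  S=[0.5074]  K=[0.7043]  nu=[-1.1705]  x^+=[-2.2439]  P^+=[0.1057]

K[0,0] = 0.7043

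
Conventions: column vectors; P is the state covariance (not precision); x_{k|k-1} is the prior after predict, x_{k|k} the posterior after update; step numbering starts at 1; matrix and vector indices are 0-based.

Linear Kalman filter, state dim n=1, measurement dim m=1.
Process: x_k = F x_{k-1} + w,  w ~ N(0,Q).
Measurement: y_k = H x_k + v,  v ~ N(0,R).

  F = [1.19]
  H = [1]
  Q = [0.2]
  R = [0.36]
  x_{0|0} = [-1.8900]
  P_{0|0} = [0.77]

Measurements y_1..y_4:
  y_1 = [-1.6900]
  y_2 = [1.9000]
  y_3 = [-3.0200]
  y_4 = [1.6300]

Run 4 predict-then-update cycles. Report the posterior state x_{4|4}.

x_post = [0.1529]

step 1: x^-=[-2.2491]  P^-=[1.2904]  S=[1.6504]  K=[0.7819]  nu=[0.5591]  x^+=[-1.8120]  P^+=[0.2815]
step 2: x^-=[-2.1562]  P^-=[0.5986]  S=[0.9586]  K=[0.6245]  nu=[4.0562]  x^+=[0.3767]  P^+=[0.2248]
step 3: x^-=[0.4483]  P^-=[0.5183]  S=[0.8783]  K=[0.5901]  nu=[-3.4683]  x^+=[-1.5985]  P^+=[0.2124]
step 4: x^-=[-1.9022]  P^-=[0.5008]  S=[0.8608]  K=[0.5818]  nu=[3.5322]  x^+=[0.1529]  P^+=[0.2095]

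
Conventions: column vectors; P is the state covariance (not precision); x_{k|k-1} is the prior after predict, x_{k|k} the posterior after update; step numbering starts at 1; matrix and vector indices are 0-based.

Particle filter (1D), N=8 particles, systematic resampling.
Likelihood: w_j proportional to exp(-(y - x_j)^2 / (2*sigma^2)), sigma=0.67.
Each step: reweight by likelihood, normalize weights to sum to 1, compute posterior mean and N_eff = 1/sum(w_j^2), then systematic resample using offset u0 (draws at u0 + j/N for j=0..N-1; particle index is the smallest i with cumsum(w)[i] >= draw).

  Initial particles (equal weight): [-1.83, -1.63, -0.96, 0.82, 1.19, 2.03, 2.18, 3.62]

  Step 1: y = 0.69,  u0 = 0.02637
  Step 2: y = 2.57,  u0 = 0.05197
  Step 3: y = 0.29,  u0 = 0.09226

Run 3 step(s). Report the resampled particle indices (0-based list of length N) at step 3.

resampled_idx = [0, 0, 0, 1, 1, 2, 2, 6]

step 1: w=[0.0004, 0.0012, 0.0240, 0.4883, 0.3767, 0.0673, 0.0420, 0.0000]  mean=1.0512  Neff=2.5825  idx=[3, 3, 3, 3, 4, 4, 4, 5]
step 2: w=[0.0272, 0.0272, 0.0272, 0.0272, 0.0987, 0.0987, 0.0987, 0.5951]  mean=1.6497  Neff=2.5883  idx=[1, 4, 5, 7, 7, 7, 7, 7]
step 3: w=[0.4266, 0.2366, 0.2366, 0.0200, 0.0200, 0.0200, 0.0200, 0.0200]  mean=1.1162  Neff=3.3782  idx=[0, 0, 0, 1, 1, 2, 2, 6]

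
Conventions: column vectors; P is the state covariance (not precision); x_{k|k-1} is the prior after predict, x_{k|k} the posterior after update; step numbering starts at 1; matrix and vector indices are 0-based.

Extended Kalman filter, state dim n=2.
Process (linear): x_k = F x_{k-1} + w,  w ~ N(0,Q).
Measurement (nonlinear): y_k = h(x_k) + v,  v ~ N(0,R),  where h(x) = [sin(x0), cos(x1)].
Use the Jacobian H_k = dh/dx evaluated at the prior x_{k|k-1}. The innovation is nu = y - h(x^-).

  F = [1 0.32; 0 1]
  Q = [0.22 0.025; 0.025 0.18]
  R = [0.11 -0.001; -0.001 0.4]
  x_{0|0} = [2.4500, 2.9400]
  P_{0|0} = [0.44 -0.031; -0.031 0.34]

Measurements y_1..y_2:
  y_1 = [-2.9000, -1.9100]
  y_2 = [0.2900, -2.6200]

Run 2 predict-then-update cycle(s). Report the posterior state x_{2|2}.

x_post = [6.5708, 2.6667]

step 1: x^-=[3.3908, 2.9400]  P^-=[0.6750 0.1028; 0.1028 0.5200]  H_jac=[-0.9691 0.0000; 0.0000 -0.2002]  S=[0.7439 0.0189; 0.0189 0.4208]  K=[-0.8791 -0.0093; -0.1278 -0.2417]  nu=[-2.6534, -0.9303]  x^+=[5.7319, 3.5038]  P^+=[0.0998 0.0143; 0.0143 0.4821]
step 2: x^-=[6.8532, 3.5038]  P^-=[0.3783 0.1935; 0.1935 0.6621]  H_jac=[0.8419 0.0000; 0.0000 0.3543]  S=[0.3781 0.0567; 0.0567 0.4831]  K=[0.8357 0.0438; 0.3645 0.4428]  nu=[-0.2496, -1.6849]  x^+=[6.5708, 2.6667]  P^+=[0.1091 0.0471; 0.0471 0.4988]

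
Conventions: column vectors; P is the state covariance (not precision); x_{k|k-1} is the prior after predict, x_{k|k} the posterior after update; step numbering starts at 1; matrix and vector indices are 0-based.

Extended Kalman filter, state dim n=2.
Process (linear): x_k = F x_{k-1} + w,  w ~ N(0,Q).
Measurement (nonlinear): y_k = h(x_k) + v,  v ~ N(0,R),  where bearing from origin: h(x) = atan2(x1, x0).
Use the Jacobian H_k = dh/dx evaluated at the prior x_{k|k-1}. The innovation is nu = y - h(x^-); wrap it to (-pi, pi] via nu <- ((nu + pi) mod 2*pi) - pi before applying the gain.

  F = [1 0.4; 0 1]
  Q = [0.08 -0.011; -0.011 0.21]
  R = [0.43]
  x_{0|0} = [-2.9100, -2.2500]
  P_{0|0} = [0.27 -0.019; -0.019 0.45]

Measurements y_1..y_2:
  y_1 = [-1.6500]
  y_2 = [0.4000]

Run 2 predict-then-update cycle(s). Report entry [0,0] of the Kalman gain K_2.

K[0,0] = -0.0096

step 1: x^-=[-3.8100, -2.2500]  P^-=[0.4068 0.1500; 0.1500 0.6600]  H_jac=[0.1149 -0.1946]  S=[0.4537]  K=[0.0387; -0.2451]  nu=[0.9581]  x^+=[-3.7729, -2.4849]  P^+=[0.4061 0.1543; 0.1543 0.6327]
step 2: x^-=[-4.7669, -2.4849]  P^-=[0.7108 0.3964; 0.3964 0.8427]  H_jac=[0.0860 -0.1650]  S=[0.4469]  K=[-0.0096; -0.2348]  nu=[3.0611]  x^+=[-4.7961, -3.2035]  P^+=[0.7108 0.3954; 0.3954 0.8181]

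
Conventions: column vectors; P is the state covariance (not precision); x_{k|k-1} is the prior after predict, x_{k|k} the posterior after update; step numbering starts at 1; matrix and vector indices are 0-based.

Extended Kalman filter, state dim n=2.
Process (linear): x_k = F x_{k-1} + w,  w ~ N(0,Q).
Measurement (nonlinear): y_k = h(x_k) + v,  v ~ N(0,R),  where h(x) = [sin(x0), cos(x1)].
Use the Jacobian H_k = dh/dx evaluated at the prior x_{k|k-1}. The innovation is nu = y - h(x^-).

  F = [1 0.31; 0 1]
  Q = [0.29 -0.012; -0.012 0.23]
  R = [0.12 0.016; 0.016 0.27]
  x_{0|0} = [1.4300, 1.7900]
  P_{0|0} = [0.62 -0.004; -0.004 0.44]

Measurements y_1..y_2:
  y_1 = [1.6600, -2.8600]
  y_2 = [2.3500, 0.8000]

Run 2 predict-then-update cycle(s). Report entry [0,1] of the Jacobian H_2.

H_jac[0,1] = 0.0000

step 1: x^-=[1.9849, 1.7900]  P^-=[0.9498 0.1204; 0.1204 0.6700]  H_jac=[-0.4024 0.0000; 0.0000 -0.9761]  S=[0.2738 0.0633; 0.0633 0.9083]  K=[-1.3884 -0.0326; -0.0107 -0.7192]  nu=[0.7445, -2.6425]  x^+=[1.0375, 3.6826]  P^+=[0.4154 0.0318; 0.0318 0.1991]
step 2: x^-=[2.1791, 3.6826]  P^-=[0.7442 0.0815; 0.0815 0.4291]  H_jac=[-0.5715 0.0000; 0.0000 0.5150]  S=[0.3630 -0.0080; -0.0080 0.3838]  K=[-1.1696 0.0850; -0.1157 0.5734]  nu=[1.5294, 1.6572]  x^+=[0.5312, 4.4559]  P^+=[0.2432 0.0082; 0.0082 0.2970]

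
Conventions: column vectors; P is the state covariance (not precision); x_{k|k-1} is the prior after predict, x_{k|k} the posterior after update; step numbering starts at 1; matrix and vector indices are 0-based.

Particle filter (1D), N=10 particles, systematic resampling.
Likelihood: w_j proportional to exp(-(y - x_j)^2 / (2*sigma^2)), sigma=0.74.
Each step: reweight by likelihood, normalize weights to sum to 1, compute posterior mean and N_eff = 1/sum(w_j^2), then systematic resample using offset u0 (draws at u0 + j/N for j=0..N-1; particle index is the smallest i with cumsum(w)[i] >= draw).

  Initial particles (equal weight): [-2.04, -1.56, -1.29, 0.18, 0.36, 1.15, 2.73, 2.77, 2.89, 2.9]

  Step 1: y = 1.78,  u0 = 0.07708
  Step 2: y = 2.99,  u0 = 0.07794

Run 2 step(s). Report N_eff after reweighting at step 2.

N_eff = 6.2779

step 1: w=[0.0000, 0.0000, 0.0001, 0.0396, 0.0650, 0.2851, 0.1797, 0.1674, 0.1330, 0.1303]  mean=2.0745  Neff=5.4944  idx=[4, 5, 5, 5, 6, 7, 7, 8, 9, 9]
step 2: w=[0.0003, 0.0076, 0.0076, 0.0076, 0.1575, 0.1603, 0.1603, 0.1660, 0.1663, 0.1663]  mean=2.7891  Neff=6.2779  idx=[4, 4, 5, 6, 6, 7, 8, 8, 9, 9]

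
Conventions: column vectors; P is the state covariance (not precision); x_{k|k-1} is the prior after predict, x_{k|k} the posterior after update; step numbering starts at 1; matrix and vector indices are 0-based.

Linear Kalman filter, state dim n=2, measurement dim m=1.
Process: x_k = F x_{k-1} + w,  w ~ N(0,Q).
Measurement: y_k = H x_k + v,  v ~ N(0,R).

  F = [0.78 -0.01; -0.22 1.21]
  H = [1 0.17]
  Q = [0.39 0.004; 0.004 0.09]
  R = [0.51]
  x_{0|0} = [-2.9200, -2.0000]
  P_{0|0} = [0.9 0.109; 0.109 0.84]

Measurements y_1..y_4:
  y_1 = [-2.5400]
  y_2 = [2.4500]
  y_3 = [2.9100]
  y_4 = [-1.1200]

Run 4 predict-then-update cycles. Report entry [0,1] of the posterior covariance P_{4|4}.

P_post[0,1] = -0.6820

step 1: x^-=[-2.2576, -1.7776]  P^-=[0.9359 -0.0575; -0.0575 1.3054]  S=[1.4641]  K=[0.6326; 0.1123]  nu=[0.0198]  x^+=[-2.2451, -1.7754]  P^+=[0.3501 -0.1615; -0.1615 1.2869]
step 2: x^-=[-1.7334, -1.6543]  P^-=[0.6056 -0.2244; -0.2244 2.0771]  S=[1.0994]  K=[0.5162; 0.1171]  nu=[4.4646]  x^+=[0.5712, -1.1317]  P^+=[0.3127 -0.2908; -0.2908 2.0620]
step 3: x^-=[0.4569, -1.4950]  P^-=[0.5850 -0.3498; -0.3498 3.2790]  S=[1.0708]  K=[0.4908; 0.1939]  nu=[2.7073]  x^+=[1.7855, -0.9700]  P^+=[0.3271 -0.4517; -0.4517 3.2387]
step 4: x^-=[1.4024, -1.5665]  P^-=[0.5964 -0.5186; -0.5186 5.0881]  S=[1.0771]  K=[0.4718; 0.3216]  nu=[-2.2561]  x^+=[0.3379, -2.2920]  P^+=[0.3566 -0.6820; -0.6820 4.9767]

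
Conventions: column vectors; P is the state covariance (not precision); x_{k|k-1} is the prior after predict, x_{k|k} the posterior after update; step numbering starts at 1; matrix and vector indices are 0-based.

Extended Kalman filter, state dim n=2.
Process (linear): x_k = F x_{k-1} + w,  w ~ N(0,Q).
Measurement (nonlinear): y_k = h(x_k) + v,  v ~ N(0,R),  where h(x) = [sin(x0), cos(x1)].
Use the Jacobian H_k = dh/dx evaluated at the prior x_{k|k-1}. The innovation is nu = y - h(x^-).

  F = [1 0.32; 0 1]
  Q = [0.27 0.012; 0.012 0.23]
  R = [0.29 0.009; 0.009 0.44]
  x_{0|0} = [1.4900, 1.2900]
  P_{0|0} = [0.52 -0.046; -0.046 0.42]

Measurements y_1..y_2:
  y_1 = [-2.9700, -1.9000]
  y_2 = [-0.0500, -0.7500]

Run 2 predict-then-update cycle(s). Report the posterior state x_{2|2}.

x_post = [6.0880, 2.6847]

step 1: x^-=[1.9028, 1.2900]  P^-=[0.8036 0.1004; 0.1004 0.6500]  H_jac=[-0.3259 0.0000; 0.0000 -0.9608]  S=[0.3754 0.0404; 0.0404 1.0401]  K=[-0.6907 -0.0659; -0.0226 -0.5996]  nu=[-3.9154, -2.1771]  x^+=[4.7504, 2.6838]  P^+=[0.6163 0.0366; 0.0366 0.2748]
step 2: x^-=[5.6092, 2.6838]  P^-=[0.9379 0.1366; 0.1366 0.5048]  H_jac=[0.7814 0.0000; 0.0000 -0.4420]  S=[0.8626 -0.0382; -0.0382 0.5386]  K=[0.8473 -0.0520; 0.1057 -0.4067]  nu=[0.5741, 0.1470]  x^+=[6.0880, 2.6847]  P^+=[0.3139 0.0346; 0.0346 0.4028]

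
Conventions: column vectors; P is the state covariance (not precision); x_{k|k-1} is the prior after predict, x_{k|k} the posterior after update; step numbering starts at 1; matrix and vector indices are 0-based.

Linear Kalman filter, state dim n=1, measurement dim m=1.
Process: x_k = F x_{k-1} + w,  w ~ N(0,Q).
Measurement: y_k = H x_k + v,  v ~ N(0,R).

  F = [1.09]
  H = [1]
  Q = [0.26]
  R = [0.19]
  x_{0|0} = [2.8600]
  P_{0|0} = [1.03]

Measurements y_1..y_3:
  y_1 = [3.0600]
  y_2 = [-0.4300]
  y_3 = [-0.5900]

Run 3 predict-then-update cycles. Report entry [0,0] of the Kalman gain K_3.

step 1: x^-=[3.1174]  P^-=[1.4837]  S=[1.6737]  K=[0.8865]  nu=[-0.0574]  x^+=[3.0665]  P^+=[0.1684]
step 2: x^-=[3.3425]  P^-=[0.4601]  S=[0.6501]  K=[0.7077]  nu=[-3.7725]  x^+=[0.6725]  P^+=[0.1345]
step 3: x^-=[0.7331]  P^-=[0.4198]  S=[0.6098]  K=[0.6884]  nu=[-1.3231]  x^+=[-0.1777]  P^+=[0.1308]

K[0,0] = 0.6884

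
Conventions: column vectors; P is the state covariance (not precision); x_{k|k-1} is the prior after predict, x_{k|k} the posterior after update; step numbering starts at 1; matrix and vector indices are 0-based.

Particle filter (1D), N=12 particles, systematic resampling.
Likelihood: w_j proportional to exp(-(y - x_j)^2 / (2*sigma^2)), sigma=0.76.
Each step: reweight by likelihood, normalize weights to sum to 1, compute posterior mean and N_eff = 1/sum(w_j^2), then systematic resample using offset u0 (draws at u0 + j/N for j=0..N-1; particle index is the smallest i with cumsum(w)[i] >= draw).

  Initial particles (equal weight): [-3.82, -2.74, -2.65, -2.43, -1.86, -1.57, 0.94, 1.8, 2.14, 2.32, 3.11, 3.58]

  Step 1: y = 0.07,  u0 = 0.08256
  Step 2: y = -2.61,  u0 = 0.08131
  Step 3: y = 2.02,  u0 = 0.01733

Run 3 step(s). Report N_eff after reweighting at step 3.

step 1: w=[0.0000, 0.0014, 0.0021, 0.0058, 0.0513, 0.1256, 0.6692, 0.0966, 0.0316, 0.0161, 0.0004, 0.0000]  mean=0.5933  Neff=2.0973  idx=[5, 5, 6, 6, 6, 6, 6, 6, 6, 6, 7, 9]
step 2: w=[0.4999, 0.4999, 0.0000, 0.0000, 0.0000, 0.0000, 0.0000, 0.0000, 0.0000, 0.0000, 0.0000, 0.0000]  mean=-1.5695  Neff=2.0007  idx=[0, 0, 0, 0, 0, 0, 1, 1, 1, 1, 1, 1]
step 3: w=[0.0833, 0.0833, 0.0833, 0.0833, 0.0833, 0.0833, 0.0833, 0.0833, 0.0833, 0.0833, 0.0833, 0.0833]  mean=-1.5700  Neff=12.0000  idx=[0, 1, 2, 3, 4, 5, 6, 7, 8, 9, 10, 11]

N_eff = 12.0000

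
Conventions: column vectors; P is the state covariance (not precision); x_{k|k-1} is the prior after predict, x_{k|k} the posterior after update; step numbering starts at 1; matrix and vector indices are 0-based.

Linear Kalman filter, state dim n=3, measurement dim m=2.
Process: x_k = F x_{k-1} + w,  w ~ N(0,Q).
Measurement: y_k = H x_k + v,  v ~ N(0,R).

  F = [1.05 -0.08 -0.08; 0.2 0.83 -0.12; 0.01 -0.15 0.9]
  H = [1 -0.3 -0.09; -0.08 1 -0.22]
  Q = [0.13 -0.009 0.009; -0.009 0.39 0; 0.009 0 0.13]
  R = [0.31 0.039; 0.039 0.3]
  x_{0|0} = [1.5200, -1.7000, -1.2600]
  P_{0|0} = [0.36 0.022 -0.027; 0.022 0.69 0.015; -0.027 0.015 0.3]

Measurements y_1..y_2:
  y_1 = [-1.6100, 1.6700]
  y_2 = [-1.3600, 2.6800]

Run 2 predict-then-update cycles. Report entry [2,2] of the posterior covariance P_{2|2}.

step 1: x^-=[1.8328, -0.9558, -0.8638]  P^-=[0.5343 0.0455 -0.0304; 0.0455 0.8897 -0.1114; -0.0304 -0.1114 0.3840]  S=[0.8996 -0.2073; -0.2073 1.2524]  K=[0.6066 0.1080; -0.0701 0.7155; -0.0735 -0.1666]  nu=[-3.8073, 2.5824]  x^+=[-0.1981, 1.1587, -1.0144]  P^+=[0.2158 0.0754 0.0096; 0.0754 0.2234 0.0248; 0.0096 0.0248 0.3494]
step 2: x^-=[-0.2195, 1.0438, -1.0887]  P^-=[0.3576 0.0866 -0.0156; 0.0866 0.5772 -0.0461; -0.0156 -0.0461 0.4113]  S=[0.6712 -0.0615; -0.0615 0.9053]  K=[0.5055 0.1022; -0.0644 0.6368; -0.0719 -0.1544]  nu=[-0.9253, 1.3791]  x^+=[-0.5463, 1.9816, -1.2351]  P^+=[0.1830 0.0689 0.0179; 0.0689 0.2023 0.0376; 0.0179 0.0376 0.3876]

P_post[2,2] = 0.3876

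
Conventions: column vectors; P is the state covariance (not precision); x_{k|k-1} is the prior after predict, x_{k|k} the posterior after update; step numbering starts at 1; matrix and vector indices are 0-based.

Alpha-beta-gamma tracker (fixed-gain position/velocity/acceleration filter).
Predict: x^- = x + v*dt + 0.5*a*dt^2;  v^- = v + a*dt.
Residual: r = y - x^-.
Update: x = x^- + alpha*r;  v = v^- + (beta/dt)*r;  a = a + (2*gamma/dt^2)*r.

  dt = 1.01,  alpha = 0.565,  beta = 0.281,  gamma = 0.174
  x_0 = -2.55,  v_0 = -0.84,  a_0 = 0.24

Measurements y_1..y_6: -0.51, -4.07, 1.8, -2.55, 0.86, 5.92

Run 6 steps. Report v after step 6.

v_post = 1.9524

step 1: x_pred=-3.2760  r=2.7660  x^+=-1.7132  v^+=0.1719  a^+=1.1836
step 2: x_pred=-0.9358  r=-3.1342  x^+=-2.7066  v^+=0.4954  a^+=0.1144
step 3: x_pred=-2.1479  r=3.9479  x^+=0.0826  v^+=1.7093  a^+=1.4612
step 4: x_pred=2.5544  r=-5.1044  x^+=-0.3296  v^+=1.7650  a^+=-0.2801
step 5: x_pred=1.3102  r=-0.4502  x^+=1.0558  v^+=1.3569  a^+=-0.4337
step 6: x_pred=2.2051  r=3.7149  x^+=4.3040  v^+=1.9524  a^+=0.8336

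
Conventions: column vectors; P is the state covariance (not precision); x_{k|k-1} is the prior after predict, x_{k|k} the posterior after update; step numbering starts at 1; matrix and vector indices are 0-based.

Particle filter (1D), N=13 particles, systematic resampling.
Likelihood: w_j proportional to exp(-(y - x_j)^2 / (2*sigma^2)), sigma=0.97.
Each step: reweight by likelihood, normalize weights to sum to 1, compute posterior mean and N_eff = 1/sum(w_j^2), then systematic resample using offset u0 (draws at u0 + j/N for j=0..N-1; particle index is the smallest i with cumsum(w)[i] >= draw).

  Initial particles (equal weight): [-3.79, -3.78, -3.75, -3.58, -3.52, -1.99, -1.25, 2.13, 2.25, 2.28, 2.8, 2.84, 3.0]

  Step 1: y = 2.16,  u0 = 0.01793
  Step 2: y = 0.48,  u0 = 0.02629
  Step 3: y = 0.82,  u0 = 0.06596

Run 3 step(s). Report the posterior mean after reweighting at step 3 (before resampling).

post_mean = 2.2320

step 1: w=[0.0000, 0.0000, 0.0000, 0.0000, 0.0000, 0.0000, 0.0004, 0.1899, 0.1892, 0.1885, 0.1528, 0.1486, 0.1306]  mean=2.5011  Neff=5.8867  idx=[7, 7, 7, 8, 8, 9, 9, 9, 10, 10, 11, 11, 12]
step 2: w=[0.1256, 0.1256, 0.1256, 0.1010, 0.1010, 0.0954, 0.0954, 0.0954, 0.0306, 0.0306, 0.0277, 0.0277, 0.0183]  mean=2.2933  Neff=10.1194  idx=[0, 0, 1, 2, 2, 3, 4, 4, 5, 6, 7, 8, 10]
step 3: w=[0.0951, 0.0951, 0.0951, 0.0951, 0.0951, 0.0798, 0.0798, 0.0798, 0.0762, 0.0762, 0.0762, 0.0295, 0.0271]  mean=2.2320  Neff=12.0000  idx=[0, 1, 2, 3, 3, 4, 5, 6, 7, 8, 9, 10, 12]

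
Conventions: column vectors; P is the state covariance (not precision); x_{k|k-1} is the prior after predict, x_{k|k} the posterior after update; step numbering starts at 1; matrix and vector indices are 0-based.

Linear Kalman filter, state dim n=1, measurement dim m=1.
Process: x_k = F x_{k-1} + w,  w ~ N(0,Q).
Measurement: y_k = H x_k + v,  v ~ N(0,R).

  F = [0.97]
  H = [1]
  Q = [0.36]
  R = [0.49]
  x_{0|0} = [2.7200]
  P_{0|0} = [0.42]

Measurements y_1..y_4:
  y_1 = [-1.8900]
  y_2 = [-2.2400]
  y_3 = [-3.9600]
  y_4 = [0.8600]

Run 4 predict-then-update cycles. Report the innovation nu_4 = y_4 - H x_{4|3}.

step 1: x^-=[2.6384]  P^-=[0.7552]  S=[1.2452]  K=[0.6065]  nu=[-4.5284]  x^+=[-0.1080]  P^+=[0.2972]
step 2: x^-=[-0.1048]  P^-=[0.6396]  S=[1.1296]  K=[0.5662]  nu=[-2.1352]  x^+=[-1.3138]  P^+=[0.2774]
step 3: x^-=[-1.2744]  P^-=[0.6211]  S=[1.1111]  K=[0.5590]  nu=[-2.6856]  x^+=[-2.7756]  P^+=[0.2739]
step 4: x^-=[-2.6923]  P^-=[0.6177]  S=[1.1077]  K=[0.5576]  nu=[3.5523]  x^+=[-0.7114]  P^+=[0.2732]

innov = [3.5523]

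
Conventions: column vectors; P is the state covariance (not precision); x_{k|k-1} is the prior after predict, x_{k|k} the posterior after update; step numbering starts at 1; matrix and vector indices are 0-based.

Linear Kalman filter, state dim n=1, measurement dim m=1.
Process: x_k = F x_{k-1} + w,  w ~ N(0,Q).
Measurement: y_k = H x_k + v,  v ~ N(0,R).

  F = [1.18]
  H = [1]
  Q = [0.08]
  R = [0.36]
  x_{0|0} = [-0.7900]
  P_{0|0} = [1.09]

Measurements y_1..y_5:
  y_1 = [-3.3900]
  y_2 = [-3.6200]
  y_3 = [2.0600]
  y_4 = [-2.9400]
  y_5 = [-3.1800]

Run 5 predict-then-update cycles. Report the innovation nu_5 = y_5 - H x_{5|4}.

step 1: x^-=[-0.9322]  P^-=[1.5977]  S=[1.9577]  K=[0.8161]  nu=[-2.4578]  x^+=[-2.9380]  P^+=[0.2938]
step 2: x^-=[-3.4669]  P^-=[0.4891]  S=[0.8491]  K=[0.5760]  nu=[-0.1531]  x^+=[-3.5551]  P^+=[0.2074]
step 3: x^-=[-4.1950]  P^-=[0.3687]  S=[0.7287]  K=[0.5060]  nu=[6.2550]  x^+=[-1.0300]  P^+=[0.1822]
step 4: x^-=[-1.2154]  P^-=[0.3336]  S=[0.6936]  K=[0.4810]  nu=[-1.7246]  x^+=[-2.0449]  P^+=[0.1732]
step 5: x^-=[-2.4130]  P^-=[0.3211]  S=[0.6811]  K=[0.4714]  nu=[-0.7670]  x^+=[-2.7746]  P^+=[0.1697]

innov = [-0.7670]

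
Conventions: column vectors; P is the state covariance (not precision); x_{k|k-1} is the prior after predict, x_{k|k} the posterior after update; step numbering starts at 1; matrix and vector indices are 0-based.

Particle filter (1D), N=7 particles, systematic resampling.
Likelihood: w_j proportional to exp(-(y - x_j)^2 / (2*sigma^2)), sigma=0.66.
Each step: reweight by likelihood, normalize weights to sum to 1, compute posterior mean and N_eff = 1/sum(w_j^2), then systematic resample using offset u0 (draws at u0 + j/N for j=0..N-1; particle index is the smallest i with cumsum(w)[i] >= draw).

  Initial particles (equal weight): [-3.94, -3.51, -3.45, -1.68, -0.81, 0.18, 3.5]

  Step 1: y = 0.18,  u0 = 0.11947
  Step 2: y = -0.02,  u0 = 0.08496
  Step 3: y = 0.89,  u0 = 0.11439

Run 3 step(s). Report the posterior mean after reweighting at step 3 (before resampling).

post_mean = 0.1800

step 1: w=[0.0000, 0.0000, 0.0000, 0.0140, 0.2416, 0.7443, 0.0000]  mean=-0.0853  Neff=1.6324  idx=[4, 5, 5, 5, 5, 5, 5]
step 2: w=[0.0785, 0.1536, 0.1536, 0.1536, 0.1536, 0.1536, 0.1536]  mean=0.1022  Neff=6.7713  idx=[1, 1, 2, 3, 4, 5, 6]
step 3: w=[0.1429, 0.1429, 0.1429, 0.1429, 0.1429, 0.1429, 0.1429]  mean=0.1800  Neff=7.0000  idx=[0, 1, 2, 3, 4, 5, 6]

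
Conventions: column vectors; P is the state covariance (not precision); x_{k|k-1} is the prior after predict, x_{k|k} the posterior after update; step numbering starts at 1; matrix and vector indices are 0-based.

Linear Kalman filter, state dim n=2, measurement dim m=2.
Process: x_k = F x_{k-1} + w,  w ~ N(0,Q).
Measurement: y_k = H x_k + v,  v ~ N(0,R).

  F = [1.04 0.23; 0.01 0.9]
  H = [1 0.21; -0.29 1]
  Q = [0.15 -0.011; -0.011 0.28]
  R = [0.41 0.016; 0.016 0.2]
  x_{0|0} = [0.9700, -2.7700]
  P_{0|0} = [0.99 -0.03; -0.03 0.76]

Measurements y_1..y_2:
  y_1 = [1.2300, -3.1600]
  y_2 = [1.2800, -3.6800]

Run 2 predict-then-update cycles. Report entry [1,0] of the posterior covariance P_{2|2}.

step 1: x^-=[0.3717, -2.4833]  P^-=[1.2466 0.1285; 0.1285 0.8952]  S=[1.7501 -0.0369; -0.0369 1.1255]  K=[0.7239 -0.1833; 0.1970 0.7687]  nu=[1.3798, -0.5689]  x^+=[1.4748, -2.6488]  P^+=[0.2820 0.0567; 0.0567 0.1733]
step 2: x^-=[0.9246, -2.3691]  P^-=[0.4912 0.0810; 0.0810 0.4214]  S=[0.9539 0.0381; 0.0381 0.6158]  K=[0.5382 -0.1331; 0.1523 0.6368]  nu=[0.8529, -1.0427]  x^+=[1.5224, -2.9033]  P^+=[0.2095 0.0428; 0.0428 0.1422]

P_post[1,0] = 0.0428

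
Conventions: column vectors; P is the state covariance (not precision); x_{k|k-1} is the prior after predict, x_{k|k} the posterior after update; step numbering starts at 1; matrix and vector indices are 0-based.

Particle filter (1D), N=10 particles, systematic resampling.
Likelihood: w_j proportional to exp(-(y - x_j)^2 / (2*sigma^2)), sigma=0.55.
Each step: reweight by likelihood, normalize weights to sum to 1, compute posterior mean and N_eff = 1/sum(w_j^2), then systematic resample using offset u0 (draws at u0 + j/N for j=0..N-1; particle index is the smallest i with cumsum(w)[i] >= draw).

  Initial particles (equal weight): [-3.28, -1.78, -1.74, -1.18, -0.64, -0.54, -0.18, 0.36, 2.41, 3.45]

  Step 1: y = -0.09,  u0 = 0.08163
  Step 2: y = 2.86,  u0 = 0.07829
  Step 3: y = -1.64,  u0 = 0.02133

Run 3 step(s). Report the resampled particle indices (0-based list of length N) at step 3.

resampled_idx = [0, 1, 2, 3, 4, 5, 6, 7, 8, 9]

step 1: w=[0.0000, 0.0028, 0.0035, 0.0441, 0.1905, 0.2247, 0.3098, 0.2247, 0.0000, 0.0000]  mean=-0.2811  Neff=4.2519  idx=[4, 4, 5, 5, 6, 6, 6, 7, 7, 7]
step 2: w=[0.0000, 0.0000, 0.0001, 0.0001, 0.0024, 0.0024, 0.0024, 0.3309, 0.3309, 0.3309]  mean=0.3561  Neff=3.0435  idx=[7, 7, 7, 8, 8, 8, 9, 9, 9, 9]
step 3: w=[0.1000, 0.1000, 0.1000, 0.1000, 0.1000, 0.1000, 0.1000, 0.1000, 0.1000, 0.1000]  mean=0.3600  Neff=10.0000  idx=[0, 1, 2, 3, 4, 5, 6, 7, 8, 9]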